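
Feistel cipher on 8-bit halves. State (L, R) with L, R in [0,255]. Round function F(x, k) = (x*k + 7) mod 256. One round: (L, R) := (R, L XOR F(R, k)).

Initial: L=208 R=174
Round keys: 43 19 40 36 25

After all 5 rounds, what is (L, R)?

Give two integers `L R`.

Round 1 (k=43): L=174 R=145
Round 2 (k=19): L=145 R=100
Round 3 (k=40): L=100 R=54
Round 4 (k=36): L=54 R=251
Round 5 (k=25): L=251 R=188

Answer: 251 188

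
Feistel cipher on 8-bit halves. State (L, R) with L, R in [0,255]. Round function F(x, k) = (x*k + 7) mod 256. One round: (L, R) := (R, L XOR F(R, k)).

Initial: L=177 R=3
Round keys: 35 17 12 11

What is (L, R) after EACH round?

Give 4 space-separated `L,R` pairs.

Answer: 3,193 193,219 219,138 138,46

Derivation:
Round 1 (k=35): L=3 R=193
Round 2 (k=17): L=193 R=219
Round 3 (k=12): L=219 R=138
Round 4 (k=11): L=138 R=46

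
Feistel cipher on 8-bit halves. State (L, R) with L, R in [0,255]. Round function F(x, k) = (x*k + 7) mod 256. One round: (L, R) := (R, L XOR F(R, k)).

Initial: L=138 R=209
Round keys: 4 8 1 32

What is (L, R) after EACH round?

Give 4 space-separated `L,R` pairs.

Round 1 (k=4): L=209 R=193
Round 2 (k=8): L=193 R=222
Round 3 (k=1): L=222 R=36
Round 4 (k=32): L=36 R=89

Answer: 209,193 193,222 222,36 36,89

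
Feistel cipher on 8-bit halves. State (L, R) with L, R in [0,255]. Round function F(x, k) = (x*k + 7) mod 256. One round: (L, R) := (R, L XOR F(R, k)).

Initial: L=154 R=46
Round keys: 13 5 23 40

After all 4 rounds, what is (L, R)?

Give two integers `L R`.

Round 1 (k=13): L=46 R=199
Round 2 (k=5): L=199 R=196
Round 3 (k=23): L=196 R=100
Round 4 (k=40): L=100 R=99

Answer: 100 99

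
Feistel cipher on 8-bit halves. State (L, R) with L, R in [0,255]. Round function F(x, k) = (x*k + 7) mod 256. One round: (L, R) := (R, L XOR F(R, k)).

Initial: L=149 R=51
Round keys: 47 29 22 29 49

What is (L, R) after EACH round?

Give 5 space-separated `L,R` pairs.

Answer: 51,241 241,103 103,16 16,176 176,167

Derivation:
Round 1 (k=47): L=51 R=241
Round 2 (k=29): L=241 R=103
Round 3 (k=22): L=103 R=16
Round 4 (k=29): L=16 R=176
Round 5 (k=49): L=176 R=167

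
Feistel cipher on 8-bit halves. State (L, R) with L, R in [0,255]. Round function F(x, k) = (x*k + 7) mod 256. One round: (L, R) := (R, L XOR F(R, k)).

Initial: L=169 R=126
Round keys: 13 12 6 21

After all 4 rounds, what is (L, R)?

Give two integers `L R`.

Answer: 121 189

Derivation:
Round 1 (k=13): L=126 R=196
Round 2 (k=12): L=196 R=73
Round 3 (k=6): L=73 R=121
Round 4 (k=21): L=121 R=189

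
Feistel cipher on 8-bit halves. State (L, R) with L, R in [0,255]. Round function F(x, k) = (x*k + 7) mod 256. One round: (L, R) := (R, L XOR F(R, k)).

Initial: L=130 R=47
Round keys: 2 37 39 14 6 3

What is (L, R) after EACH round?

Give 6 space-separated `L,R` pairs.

Round 1 (k=2): L=47 R=231
Round 2 (k=37): L=231 R=69
Round 3 (k=39): L=69 R=109
Round 4 (k=14): L=109 R=184
Round 5 (k=6): L=184 R=58
Round 6 (k=3): L=58 R=13

Answer: 47,231 231,69 69,109 109,184 184,58 58,13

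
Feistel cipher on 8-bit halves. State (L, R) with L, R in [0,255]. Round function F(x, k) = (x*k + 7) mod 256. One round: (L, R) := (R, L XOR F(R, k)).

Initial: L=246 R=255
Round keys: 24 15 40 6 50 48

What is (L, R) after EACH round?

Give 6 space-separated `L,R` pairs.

Round 1 (k=24): L=255 R=25
Round 2 (k=15): L=25 R=129
Round 3 (k=40): L=129 R=54
Round 4 (k=6): L=54 R=202
Round 5 (k=50): L=202 R=77
Round 6 (k=48): L=77 R=189

Answer: 255,25 25,129 129,54 54,202 202,77 77,189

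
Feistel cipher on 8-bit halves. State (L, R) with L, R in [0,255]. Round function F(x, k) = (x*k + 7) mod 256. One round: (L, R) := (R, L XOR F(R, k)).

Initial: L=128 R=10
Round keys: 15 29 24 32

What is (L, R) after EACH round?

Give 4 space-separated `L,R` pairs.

Round 1 (k=15): L=10 R=29
Round 2 (k=29): L=29 R=90
Round 3 (k=24): L=90 R=106
Round 4 (k=32): L=106 R=29

Answer: 10,29 29,90 90,106 106,29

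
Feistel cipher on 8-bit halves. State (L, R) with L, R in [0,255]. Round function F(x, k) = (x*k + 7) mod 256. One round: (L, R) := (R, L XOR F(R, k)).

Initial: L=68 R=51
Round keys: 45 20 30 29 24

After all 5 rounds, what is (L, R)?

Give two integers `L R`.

Answer: 52 82

Derivation:
Round 1 (k=45): L=51 R=186
Round 2 (k=20): L=186 R=188
Round 3 (k=30): L=188 R=181
Round 4 (k=29): L=181 R=52
Round 5 (k=24): L=52 R=82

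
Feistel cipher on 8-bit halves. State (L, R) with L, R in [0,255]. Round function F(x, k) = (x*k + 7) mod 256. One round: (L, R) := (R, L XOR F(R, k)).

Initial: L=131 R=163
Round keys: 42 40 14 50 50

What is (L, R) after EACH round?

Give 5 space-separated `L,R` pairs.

Answer: 163,70 70,84 84,217 217,61 61,40

Derivation:
Round 1 (k=42): L=163 R=70
Round 2 (k=40): L=70 R=84
Round 3 (k=14): L=84 R=217
Round 4 (k=50): L=217 R=61
Round 5 (k=50): L=61 R=40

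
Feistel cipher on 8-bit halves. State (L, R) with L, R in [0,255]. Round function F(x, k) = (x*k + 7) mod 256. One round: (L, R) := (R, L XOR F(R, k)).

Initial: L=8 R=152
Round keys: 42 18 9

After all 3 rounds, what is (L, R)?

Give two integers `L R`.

Round 1 (k=42): L=152 R=255
Round 2 (k=18): L=255 R=109
Round 3 (k=9): L=109 R=35

Answer: 109 35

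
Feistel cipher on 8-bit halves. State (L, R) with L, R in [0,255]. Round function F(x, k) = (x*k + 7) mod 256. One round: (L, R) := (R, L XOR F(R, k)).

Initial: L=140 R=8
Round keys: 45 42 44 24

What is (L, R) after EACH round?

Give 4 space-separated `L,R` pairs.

Answer: 8,227 227,77 77,160 160,74

Derivation:
Round 1 (k=45): L=8 R=227
Round 2 (k=42): L=227 R=77
Round 3 (k=44): L=77 R=160
Round 4 (k=24): L=160 R=74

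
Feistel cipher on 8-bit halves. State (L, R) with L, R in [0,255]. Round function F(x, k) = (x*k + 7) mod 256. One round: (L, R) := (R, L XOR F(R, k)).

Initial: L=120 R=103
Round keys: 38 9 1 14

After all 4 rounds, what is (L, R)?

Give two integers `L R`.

Answer: 15 198

Derivation:
Round 1 (k=38): L=103 R=41
Round 2 (k=9): L=41 R=31
Round 3 (k=1): L=31 R=15
Round 4 (k=14): L=15 R=198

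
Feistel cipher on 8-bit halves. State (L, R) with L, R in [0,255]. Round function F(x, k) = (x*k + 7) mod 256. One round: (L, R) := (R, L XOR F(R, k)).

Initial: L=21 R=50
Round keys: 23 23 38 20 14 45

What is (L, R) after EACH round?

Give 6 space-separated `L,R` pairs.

Round 1 (k=23): L=50 R=144
Round 2 (k=23): L=144 R=197
Round 3 (k=38): L=197 R=213
Round 4 (k=20): L=213 R=110
Round 5 (k=14): L=110 R=222
Round 6 (k=45): L=222 R=99

Answer: 50,144 144,197 197,213 213,110 110,222 222,99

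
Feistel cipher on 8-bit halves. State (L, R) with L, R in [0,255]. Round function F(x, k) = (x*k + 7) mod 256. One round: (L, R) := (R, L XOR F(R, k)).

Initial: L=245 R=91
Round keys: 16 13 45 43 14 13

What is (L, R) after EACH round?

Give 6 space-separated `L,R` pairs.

Round 1 (k=16): L=91 R=66
Round 2 (k=13): L=66 R=58
Round 3 (k=45): L=58 R=123
Round 4 (k=43): L=123 R=138
Round 5 (k=14): L=138 R=232
Round 6 (k=13): L=232 R=69

Answer: 91,66 66,58 58,123 123,138 138,232 232,69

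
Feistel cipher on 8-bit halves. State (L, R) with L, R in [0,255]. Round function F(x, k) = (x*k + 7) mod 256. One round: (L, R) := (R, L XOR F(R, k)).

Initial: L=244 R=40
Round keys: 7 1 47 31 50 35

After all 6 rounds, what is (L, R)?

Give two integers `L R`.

Round 1 (k=7): L=40 R=235
Round 2 (k=1): L=235 R=218
Round 3 (k=47): L=218 R=230
Round 4 (k=31): L=230 R=59
Round 5 (k=50): L=59 R=107
Round 6 (k=35): L=107 R=147

Answer: 107 147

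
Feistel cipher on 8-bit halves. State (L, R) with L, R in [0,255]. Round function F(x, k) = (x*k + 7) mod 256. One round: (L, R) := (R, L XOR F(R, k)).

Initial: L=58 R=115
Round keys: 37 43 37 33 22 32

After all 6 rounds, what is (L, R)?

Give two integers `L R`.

Round 1 (k=37): L=115 R=156
Round 2 (k=43): L=156 R=72
Round 3 (k=37): L=72 R=243
Round 4 (k=33): L=243 R=18
Round 5 (k=22): L=18 R=96
Round 6 (k=32): L=96 R=21

Answer: 96 21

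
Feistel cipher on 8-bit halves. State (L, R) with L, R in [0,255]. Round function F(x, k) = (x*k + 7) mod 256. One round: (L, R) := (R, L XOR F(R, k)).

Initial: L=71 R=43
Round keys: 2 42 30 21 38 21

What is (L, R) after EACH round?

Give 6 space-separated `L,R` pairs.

Answer: 43,26 26,96 96,93 93,200 200,234 234,241

Derivation:
Round 1 (k=2): L=43 R=26
Round 2 (k=42): L=26 R=96
Round 3 (k=30): L=96 R=93
Round 4 (k=21): L=93 R=200
Round 5 (k=38): L=200 R=234
Round 6 (k=21): L=234 R=241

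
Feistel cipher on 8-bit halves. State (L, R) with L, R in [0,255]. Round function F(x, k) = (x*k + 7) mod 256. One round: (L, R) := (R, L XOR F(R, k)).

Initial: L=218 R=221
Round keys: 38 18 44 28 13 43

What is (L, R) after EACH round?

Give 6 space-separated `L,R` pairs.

Round 1 (k=38): L=221 R=15
Round 2 (k=18): L=15 R=200
Round 3 (k=44): L=200 R=104
Round 4 (k=28): L=104 R=175
Round 5 (k=13): L=175 R=130
Round 6 (k=43): L=130 R=114

Answer: 221,15 15,200 200,104 104,175 175,130 130,114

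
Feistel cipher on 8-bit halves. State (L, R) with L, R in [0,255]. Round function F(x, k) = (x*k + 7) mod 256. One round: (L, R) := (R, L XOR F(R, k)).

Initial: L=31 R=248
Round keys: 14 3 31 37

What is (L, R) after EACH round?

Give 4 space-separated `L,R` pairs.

Answer: 248,136 136,103 103,8 8,72

Derivation:
Round 1 (k=14): L=248 R=136
Round 2 (k=3): L=136 R=103
Round 3 (k=31): L=103 R=8
Round 4 (k=37): L=8 R=72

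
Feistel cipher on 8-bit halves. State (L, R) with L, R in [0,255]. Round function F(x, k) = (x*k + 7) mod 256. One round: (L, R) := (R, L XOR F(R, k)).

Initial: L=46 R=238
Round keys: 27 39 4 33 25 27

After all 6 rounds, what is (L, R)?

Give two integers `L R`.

Round 1 (k=27): L=238 R=15
Round 2 (k=39): L=15 R=190
Round 3 (k=4): L=190 R=240
Round 4 (k=33): L=240 R=73
Round 5 (k=25): L=73 R=216
Round 6 (k=27): L=216 R=134

Answer: 216 134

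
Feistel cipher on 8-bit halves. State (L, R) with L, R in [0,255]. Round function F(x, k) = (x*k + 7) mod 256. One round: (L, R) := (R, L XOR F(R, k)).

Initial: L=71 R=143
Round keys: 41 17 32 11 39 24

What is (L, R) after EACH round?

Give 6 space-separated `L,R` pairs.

Round 1 (k=41): L=143 R=169
Round 2 (k=17): L=169 R=207
Round 3 (k=32): L=207 R=78
Round 4 (k=11): L=78 R=174
Round 5 (k=39): L=174 R=199
Round 6 (k=24): L=199 R=1

Answer: 143,169 169,207 207,78 78,174 174,199 199,1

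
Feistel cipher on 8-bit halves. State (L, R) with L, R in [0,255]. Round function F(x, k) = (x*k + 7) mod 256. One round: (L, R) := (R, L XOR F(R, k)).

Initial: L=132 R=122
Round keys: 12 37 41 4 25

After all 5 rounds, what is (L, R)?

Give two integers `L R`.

Answer: 115 98

Derivation:
Round 1 (k=12): L=122 R=59
Round 2 (k=37): L=59 R=244
Round 3 (k=41): L=244 R=32
Round 4 (k=4): L=32 R=115
Round 5 (k=25): L=115 R=98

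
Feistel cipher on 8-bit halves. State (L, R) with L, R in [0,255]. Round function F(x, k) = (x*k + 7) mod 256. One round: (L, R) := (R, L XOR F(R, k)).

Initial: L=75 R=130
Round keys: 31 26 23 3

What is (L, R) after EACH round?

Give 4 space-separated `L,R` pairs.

Answer: 130,142 142,241 241,32 32,150

Derivation:
Round 1 (k=31): L=130 R=142
Round 2 (k=26): L=142 R=241
Round 3 (k=23): L=241 R=32
Round 4 (k=3): L=32 R=150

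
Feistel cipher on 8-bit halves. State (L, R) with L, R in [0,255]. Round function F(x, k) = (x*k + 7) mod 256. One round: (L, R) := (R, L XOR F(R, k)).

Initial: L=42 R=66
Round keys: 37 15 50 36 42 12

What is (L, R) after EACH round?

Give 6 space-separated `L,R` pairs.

Round 1 (k=37): L=66 R=187
Round 2 (k=15): L=187 R=190
Round 3 (k=50): L=190 R=152
Round 4 (k=36): L=152 R=217
Round 5 (k=42): L=217 R=57
Round 6 (k=12): L=57 R=106

Answer: 66,187 187,190 190,152 152,217 217,57 57,106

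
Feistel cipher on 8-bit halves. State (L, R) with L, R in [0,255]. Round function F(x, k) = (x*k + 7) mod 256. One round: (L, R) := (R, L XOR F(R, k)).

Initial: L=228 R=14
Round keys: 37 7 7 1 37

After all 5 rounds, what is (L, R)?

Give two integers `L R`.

Round 1 (k=37): L=14 R=233
Round 2 (k=7): L=233 R=104
Round 3 (k=7): L=104 R=54
Round 4 (k=1): L=54 R=85
Round 5 (k=37): L=85 R=102

Answer: 85 102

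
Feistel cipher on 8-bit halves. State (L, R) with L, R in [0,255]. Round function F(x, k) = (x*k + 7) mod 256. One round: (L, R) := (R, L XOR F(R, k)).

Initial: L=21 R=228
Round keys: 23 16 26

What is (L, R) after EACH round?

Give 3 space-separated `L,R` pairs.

Answer: 228,150 150,131 131,195

Derivation:
Round 1 (k=23): L=228 R=150
Round 2 (k=16): L=150 R=131
Round 3 (k=26): L=131 R=195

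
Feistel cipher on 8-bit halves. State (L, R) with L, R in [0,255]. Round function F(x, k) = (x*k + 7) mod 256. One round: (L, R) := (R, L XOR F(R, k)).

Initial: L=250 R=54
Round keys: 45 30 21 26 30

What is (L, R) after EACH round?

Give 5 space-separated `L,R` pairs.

Answer: 54,127 127,223 223,45 45,70 70,22

Derivation:
Round 1 (k=45): L=54 R=127
Round 2 (k=30): L=127 R=223
Round 3 (k=21): L=223 R=45
Round 4 (k=26): L=45 R=70
Round 5 (k=30): L=70 R=22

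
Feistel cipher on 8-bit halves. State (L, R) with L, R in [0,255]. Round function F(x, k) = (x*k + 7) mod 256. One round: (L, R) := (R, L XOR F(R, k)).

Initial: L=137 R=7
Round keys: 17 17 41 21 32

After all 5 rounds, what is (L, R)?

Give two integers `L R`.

Answer: 139 72

Derivation:
Round 1 (k=17): L=7 R=247
Round 2 (k=17): L=247 R=105
Round 3 (k=41): L=105 R=47
Round 4 (k=21): L=47 R=139
Round 5 (k=32): L=139 R=72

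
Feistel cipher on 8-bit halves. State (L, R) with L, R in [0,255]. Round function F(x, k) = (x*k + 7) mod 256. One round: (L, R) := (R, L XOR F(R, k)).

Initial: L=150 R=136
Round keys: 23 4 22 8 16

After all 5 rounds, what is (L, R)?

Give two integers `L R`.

Round 1 (k=23): L=136 R=169
Round 2 (k=4): L=169 R=35
Round 3 (k=22): L=35 R=160
Round 4 (k=8): L=160 R=36
Round 5 (k=16): L=36 R=231

Answer: 36 231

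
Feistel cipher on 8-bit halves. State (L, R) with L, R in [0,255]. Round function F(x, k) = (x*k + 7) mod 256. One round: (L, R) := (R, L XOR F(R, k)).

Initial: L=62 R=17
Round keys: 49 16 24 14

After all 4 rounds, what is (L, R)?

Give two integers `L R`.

Answer: 97 35

Derivation:
Round 1 (k=49): L=17 R=118
Round 2 (k=16): L=118 R=118
Round 3 (k=24): L=118 R=97
Round 4 (k=14): L=97 R=35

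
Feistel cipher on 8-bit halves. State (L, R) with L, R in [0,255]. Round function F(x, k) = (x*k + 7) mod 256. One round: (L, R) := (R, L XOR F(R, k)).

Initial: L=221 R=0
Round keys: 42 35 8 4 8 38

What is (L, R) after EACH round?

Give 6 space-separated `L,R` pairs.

Answer: 0,218 218,213 213,117 117,14 14,2 2,93

Derivation:
Round 1 (k=42): L=0 R=218
Round 2 (k=35): L=218 R=213
Round 3 (k=8): L=213 R=117
Round 4 (k=4): L=117 R=14
Round 5 (k=8): L=14 R=2
Round 6 (k=38): L=2 R=93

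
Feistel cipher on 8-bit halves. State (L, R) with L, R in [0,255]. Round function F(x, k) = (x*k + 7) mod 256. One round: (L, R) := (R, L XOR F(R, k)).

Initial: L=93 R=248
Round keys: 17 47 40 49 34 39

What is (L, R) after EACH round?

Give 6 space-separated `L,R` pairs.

Answer: 248,34 34,189 189,173 173,153 153,244 244,170

Derivation:
Round 1 (k=17): L=248 R=34
Round 2 (k=47): L=34 R=189
Round 3 (k=40): L=189 R=173
Round 4 (k=49): L=173 R=153
Round 5 (k=34): L=153 R=244
Round 6 (k=39): L=244 R=170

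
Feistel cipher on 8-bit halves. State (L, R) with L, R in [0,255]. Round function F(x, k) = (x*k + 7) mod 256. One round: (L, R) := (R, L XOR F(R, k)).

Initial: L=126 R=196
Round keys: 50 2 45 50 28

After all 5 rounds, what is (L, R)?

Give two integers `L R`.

Round 1 (k=50): L=196 R=49
Round 2 (k=2): L=49 R=173
Round 3 (k=45): L=173 R=65
Round 4 (k=50): L=65 R=20
Round 5 (k=28): L=20 R=118

Answer: 20 118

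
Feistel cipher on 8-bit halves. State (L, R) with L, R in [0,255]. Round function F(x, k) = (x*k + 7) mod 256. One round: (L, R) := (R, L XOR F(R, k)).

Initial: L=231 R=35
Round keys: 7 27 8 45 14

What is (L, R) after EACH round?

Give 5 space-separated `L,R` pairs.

Round 1 (k=7): L=35 R=27
Round 2 (k=27): L=27 R=195
Round 3 (k=8): L=195 R=4
Round 4 (k=45): L=4 R=120
Round 5 (k=14): L=120 R=147

Answer: 35,27 27,195 195,4 4,120 120,147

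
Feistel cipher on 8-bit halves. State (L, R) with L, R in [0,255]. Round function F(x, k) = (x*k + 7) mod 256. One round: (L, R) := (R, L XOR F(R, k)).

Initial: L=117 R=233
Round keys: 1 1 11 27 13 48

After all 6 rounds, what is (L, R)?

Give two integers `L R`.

Answer: 83 210

Derivation:
Round 1 (k=1): L=233 R=133
Round 2 (k=1): L=133 R=101
Round 3 (k=11): L=101 R=219
Round 4 (k=27): L=219 R=69
Round 5 (k=13): L=69 R=83
Round 6 (k=48): L=83 R=210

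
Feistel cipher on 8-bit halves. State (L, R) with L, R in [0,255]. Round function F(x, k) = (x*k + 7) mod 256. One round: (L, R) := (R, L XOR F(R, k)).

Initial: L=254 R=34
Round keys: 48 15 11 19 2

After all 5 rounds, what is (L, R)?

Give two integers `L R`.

Round 1 (k=48): L=34 R=153
Round 2 (k=15): L=153 R=220
Round 3 (k=11): L=220 R=226
Round 4 (k=19): L=226 R=17
Round 5 (k=2): L=17 R=203

Answer: 17 203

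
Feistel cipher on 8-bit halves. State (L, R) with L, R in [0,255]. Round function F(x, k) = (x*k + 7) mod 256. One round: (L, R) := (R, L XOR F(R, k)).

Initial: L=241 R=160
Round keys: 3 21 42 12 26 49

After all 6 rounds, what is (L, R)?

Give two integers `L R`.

Round 1 (k=3): L=160 R=22
Round 2 (k=21): L=22 R=117
Round 3 (k=42): L=117 R=47
Round 4 (k=12): L=47 R=78
Round 5 (k=26): L=78 R=220
Round 6 (k=49): L=220 R=109

Answer: 220 109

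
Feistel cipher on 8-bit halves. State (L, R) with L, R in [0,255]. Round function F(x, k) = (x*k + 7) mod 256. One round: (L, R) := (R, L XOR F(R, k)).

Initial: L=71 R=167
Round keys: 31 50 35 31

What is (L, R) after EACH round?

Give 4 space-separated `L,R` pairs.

Round 1 (k=31): L=167 R=7
Round 2 (k=50): L=7 R=194
Round 3 (k=35): L=194 R=138
Round 4 (k=31): L=138 R=127

Answer: 167,7 7,194 194,138 138,127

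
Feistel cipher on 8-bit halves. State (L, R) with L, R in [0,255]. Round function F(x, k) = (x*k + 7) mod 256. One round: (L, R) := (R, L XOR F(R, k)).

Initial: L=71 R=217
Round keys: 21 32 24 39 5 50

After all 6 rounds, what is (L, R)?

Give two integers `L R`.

Answer: 28 162

Derivation:
Round 1 (k=21): L=217 R=147
Round 2 (k=32): L=147 R=190
Round 3 (k=24): L=190 R=68
Round 4 (k=39): L=68 R=221
Round 5 (k=5): L=221 R=28
Round 6 (k=50): L=28 R=162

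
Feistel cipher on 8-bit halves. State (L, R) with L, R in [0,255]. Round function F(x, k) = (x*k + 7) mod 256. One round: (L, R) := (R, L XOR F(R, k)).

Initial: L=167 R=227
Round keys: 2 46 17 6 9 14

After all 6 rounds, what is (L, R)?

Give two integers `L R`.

Answer: 233 128

Derivation:
Round 1 (k=2): L=227 R=106
Round 2 (k=46): L=106 R=240
Round 3 (k=17): L=240 R=157
Round 4 (k=6): L=157 R=69
Round 5 (k=9): L=69 R=233
Round 6 (k=14): L=233 R=128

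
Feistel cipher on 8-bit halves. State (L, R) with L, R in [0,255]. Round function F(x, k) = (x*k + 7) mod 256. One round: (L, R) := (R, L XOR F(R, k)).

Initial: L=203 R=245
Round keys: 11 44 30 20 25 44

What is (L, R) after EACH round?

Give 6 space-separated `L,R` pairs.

Answer: 245,69 69,22 22,222 222,73 73,246 246,6

Derivation:
Round 1 (k=11): L=245 R=69
Round 2 (k=44): L=69 R=22
Round 3 (k=30): L=22 R=222
Round 4 (k=20): L=222 R=73
Round 5 (k=25): L=73 R=246
Round 6 (k=44): L=246 R=6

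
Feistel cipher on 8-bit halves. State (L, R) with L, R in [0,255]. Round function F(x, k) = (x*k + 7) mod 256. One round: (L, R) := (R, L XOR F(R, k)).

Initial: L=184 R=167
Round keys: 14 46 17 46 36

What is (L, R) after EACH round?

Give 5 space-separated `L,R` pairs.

Answer: 167,145 145,178 178,72 72,69 69,243

Derivation:
Round 1 (k=14): L=167 R=145
Round 2 (k=46): L=145 R=178
Round 3 (k=17): L=178 R=72
Round 4 (k=46): L=72 R=69
Round 5 (k=36): L=69 R=243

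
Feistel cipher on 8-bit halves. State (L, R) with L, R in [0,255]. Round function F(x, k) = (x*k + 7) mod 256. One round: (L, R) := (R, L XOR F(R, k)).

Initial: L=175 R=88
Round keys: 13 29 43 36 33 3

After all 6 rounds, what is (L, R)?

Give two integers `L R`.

Answer: 35 72

Derivation:
Round 1 (k=13): L=88 R=208
Round 2 (k=29): L=208 R=207
Round 3 (k=43): L=207 R=28
Round 4 (k=36): L=28 R=56
Round 5 (k=33): L=56 R=35
Round 6 (k=3): L=35 R=72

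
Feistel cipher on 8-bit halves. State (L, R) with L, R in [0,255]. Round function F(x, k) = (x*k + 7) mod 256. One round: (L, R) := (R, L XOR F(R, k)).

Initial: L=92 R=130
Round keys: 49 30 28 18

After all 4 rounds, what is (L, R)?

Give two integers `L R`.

Round 1 (k=49): L=130 R=181
Round 2 (k=30): L=181 R=191
Round 3 (k=28): L=191 R=94
Round 4 (k=18): L=94 R=28

Answer: 94 28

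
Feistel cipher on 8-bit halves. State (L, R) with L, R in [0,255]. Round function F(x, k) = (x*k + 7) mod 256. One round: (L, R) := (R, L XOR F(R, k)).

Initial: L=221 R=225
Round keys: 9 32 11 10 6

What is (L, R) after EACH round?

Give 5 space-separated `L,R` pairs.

Round 1 (k=9): L=225 R=45
Round 2 (k=32): L=45 R=70
Round 3 (k=11): L=70 R=36
Round 4 (k=10): L=36 R=41
Round 5 (k=6): L=41 R=217

Answer: 225,45 45,70 70,36 36,41 41,217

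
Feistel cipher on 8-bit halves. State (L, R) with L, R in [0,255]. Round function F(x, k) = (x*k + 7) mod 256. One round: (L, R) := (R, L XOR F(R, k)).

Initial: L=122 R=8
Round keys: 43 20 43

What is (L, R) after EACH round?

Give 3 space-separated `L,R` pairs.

Answer: 8,37 37,227 227,13

Derivation:
Round 1 (k=43): L=8 R=37
Round 2 (k=20): L=37 R=227
Round 3 (k=43): L=227 R=13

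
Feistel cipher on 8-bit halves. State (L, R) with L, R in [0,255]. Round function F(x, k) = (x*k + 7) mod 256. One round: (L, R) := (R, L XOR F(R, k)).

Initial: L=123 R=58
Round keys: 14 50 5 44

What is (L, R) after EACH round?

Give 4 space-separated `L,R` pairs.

Answer: 58,72 72,45 45,160 160,170

Derivation:
Round 1 (k=14): L=58 R=72
Round 2 (k=50): L=72 R=45
Round 3 (k=5): L=45 R=160
Round 4 (k=44): L=160 R=170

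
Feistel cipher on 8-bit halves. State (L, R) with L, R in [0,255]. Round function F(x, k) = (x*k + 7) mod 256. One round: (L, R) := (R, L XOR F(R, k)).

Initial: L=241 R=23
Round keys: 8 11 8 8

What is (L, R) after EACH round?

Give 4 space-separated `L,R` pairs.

Round 1 (k=8): L=23 R=78
Round 2 (k=11): L=78 R=118
Round 3 (k=8): L=118 R=249
Round 4 (k=8): L=249 R=185

Answer: 23,78 78,118 118,249 249,185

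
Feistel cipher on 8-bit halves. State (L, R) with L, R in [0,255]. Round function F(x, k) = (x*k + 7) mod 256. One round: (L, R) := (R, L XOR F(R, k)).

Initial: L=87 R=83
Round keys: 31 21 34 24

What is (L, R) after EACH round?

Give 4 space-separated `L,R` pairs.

Answer: 83,67 67,213 213,18 18,98

Derivation:
Round 1 (k=31): L=83 R=67
Round 2 (k=21): L=67 R=213
Round 3 (k=34): L=213 R=18
Round 4 (k=24): L=18 R=98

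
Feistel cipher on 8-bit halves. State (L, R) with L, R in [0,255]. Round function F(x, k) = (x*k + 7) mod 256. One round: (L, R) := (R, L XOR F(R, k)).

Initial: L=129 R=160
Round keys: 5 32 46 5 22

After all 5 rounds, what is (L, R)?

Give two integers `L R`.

Answer: 149 250

Derivation:
Round 1 (k=5): L=160 R=166
Round 2 (k=32): L=166 R=103
Round 3 (k=46): L=103 R=47
Round 4 (k=5): L=47 R=149
Round 5 (k=22): L=149 R=250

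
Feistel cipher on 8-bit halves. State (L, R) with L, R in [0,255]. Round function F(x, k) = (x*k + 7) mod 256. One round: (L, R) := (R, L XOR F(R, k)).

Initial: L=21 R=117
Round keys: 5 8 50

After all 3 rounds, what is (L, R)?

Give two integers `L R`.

Round 1 (k=5): L=117 R=69
Round 2 (k=8): L=69 R=90
Round 3 (k=50): L=90 R=222

Answer: 90 222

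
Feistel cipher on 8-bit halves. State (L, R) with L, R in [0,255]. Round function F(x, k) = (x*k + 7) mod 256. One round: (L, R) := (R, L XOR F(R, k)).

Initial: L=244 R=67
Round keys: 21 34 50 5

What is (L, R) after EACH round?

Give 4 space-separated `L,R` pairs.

Round 1 (k=21): L=67 R=114
Round 2 (k=34): L=114 R=104
Round 3 (k=50): L=104 R=37
Round 4 (k=5): L=37 R=168

Answer: 67,114 114,104 104,37 37,168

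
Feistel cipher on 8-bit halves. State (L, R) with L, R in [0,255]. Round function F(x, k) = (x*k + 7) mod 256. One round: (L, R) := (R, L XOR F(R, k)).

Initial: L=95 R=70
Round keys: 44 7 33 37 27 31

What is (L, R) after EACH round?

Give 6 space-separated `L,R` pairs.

Round 1 (k=44): L=70 R=80
Round 2 (k=7): L=80 R=113
Round 3 (k=33): L=113 R=200
Round 4 (k=37): L=200 R=158
Round 5 (k=27): L=158 R=121
Round 6 (k=31): L=121 R=48

Answer: 70,80 80,113 113,200 200,158 158,121 121,48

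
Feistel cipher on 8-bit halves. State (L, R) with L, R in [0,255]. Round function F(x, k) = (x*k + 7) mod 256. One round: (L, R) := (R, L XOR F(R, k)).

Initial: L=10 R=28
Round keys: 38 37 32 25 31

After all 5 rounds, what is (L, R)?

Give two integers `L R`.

Round 1 (k=38): L=28 R=37
Round 2 (k=37): L=37 R=124
Round 3 (k=32): L=124 R=162
Round 4 (k=25): L=162 R=165
Round 5 (k=31): L=165 R=160

Answer: 165 160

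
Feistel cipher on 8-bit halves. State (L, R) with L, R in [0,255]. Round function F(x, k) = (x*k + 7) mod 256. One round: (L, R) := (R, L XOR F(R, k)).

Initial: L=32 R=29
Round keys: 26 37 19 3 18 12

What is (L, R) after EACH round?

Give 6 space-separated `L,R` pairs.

Round 1 (k=26): L=29 R=217
Round 2 (k=37): L=217 R=121
Round 3 (k=19): L=121 R=219
Round 4 (k=3): L=219 R=225
Round 5 (k=18): L=225 R=2
Round 6 (k=12): L=2 R=254

Answer: 29,217 217,121 121,219 219,225 225,2 2,254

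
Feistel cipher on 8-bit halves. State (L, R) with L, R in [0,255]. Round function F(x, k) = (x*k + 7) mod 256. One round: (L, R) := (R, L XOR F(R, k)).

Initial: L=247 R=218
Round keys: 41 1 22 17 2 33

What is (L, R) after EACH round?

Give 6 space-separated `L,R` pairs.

Round 1 (k=41): L=218 R=6
Round 2 (k=1): L=6 R=215
Round 3 (k=22): L=215 R=135
Round 4 (k=17): L=135 R=41
Round 5 (k=2): L=41 R=222
Round 6 (k=33): L=222 R=140

Answer: 218,6 6,215 215,135 135,41 41,222 222,140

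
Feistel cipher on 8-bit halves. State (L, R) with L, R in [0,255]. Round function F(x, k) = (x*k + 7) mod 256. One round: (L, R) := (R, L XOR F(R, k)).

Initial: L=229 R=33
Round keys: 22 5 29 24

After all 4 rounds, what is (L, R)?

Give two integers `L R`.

Answer: 53 193

Derivation:
Round 1 (k=22): L=33 R=56
Round 2 (k=5): L=56 R=62
Round 3 (k=29): L=62 R=53
Round 4 (k=24): L=53 R=193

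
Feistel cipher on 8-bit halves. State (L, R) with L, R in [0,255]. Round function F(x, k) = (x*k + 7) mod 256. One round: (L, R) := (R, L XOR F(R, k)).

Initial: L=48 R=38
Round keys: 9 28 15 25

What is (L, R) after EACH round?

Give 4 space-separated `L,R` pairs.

Answer: 38,109 109,213 213,239 239,139

Derivation:
Round 1 (k=9): L=38 R=109
Round 2 (k=28): L=109 R=213
Round 3 (k=15): L=213 R=239
Round 4 (k=25): L=239 R=139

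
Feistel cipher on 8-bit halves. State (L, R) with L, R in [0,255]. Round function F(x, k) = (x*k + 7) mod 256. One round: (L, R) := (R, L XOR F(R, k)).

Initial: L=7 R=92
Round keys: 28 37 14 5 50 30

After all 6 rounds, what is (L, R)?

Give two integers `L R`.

Answer: 244 232

Derivation:
Round 1 (k=28): L=92 R=16
Round 2 (k=37): L=16 R=11
Round 3 (k=14): L=11 R=177
Round 4 (k=5): L=177 R=119
Round 5 (k=50): L=119 R=244
Round 6 (k=30): L=244 R=232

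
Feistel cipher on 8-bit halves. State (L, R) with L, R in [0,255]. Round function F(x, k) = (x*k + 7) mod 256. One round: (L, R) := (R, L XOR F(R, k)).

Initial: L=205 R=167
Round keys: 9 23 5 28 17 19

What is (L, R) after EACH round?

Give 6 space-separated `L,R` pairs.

Answer: 167,43 43,67 67,125 125,240 240,138 138,181

Derivation:
Round 1 (k=9): L=167 R=43
Round 2 (k=23): L=43 R=67
Round 3 (k=5): L=67 R=125
Round 4 (k=28): L=125 R=240
Round 5 (k=17): L=240 R=138
Round 6 (k=19): L=138 R=181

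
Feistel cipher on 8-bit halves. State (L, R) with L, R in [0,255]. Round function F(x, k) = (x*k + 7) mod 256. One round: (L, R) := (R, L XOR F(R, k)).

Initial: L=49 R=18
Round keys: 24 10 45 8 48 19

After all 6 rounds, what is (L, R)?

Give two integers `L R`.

Round 1 (k=24): L=18 R=134
Round 2 (k=10): L=134 R=81
Round 3 (k=45): L=81 R=194
Round 4 (k=8): L=194 R=70
Round 5 (k=48): L=70 R=229
Round 6 (k=19): L=229 R=64

Answer: 229 64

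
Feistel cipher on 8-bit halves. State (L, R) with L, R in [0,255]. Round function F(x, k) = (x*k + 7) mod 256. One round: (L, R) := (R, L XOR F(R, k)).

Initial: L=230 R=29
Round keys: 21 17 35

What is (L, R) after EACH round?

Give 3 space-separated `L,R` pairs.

Answer: 29,142 142,104 104,177

Derivation:
Round 1 (k=21): L=29 R=142
Round 2 (k=17): L=142 R=104
Round 3 (k=35): L=104 R=177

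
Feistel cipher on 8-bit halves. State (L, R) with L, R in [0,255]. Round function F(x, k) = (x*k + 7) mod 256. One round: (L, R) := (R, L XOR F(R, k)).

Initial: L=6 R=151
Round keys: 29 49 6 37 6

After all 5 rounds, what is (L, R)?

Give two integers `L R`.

Answer: 34 24

Derivation:
Round 1 (k=29): L=151 R=36
Round 2 (k=49): L=36 R=124
Round 3 (k=6): L=124 R=203
Round 4 (k=37): L=203 R=34
Round 5 (k=6): L=34 R=24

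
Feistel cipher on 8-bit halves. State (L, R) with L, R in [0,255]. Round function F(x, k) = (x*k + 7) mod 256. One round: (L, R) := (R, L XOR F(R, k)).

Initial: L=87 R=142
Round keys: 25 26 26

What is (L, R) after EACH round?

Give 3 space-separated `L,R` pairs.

Round 1 (k=25): L=142 R=178
Round 2 (k=26): L=178 R=149
Round 3 (k=26): L=149 R=155

Answer: 142,178 178,149 149,155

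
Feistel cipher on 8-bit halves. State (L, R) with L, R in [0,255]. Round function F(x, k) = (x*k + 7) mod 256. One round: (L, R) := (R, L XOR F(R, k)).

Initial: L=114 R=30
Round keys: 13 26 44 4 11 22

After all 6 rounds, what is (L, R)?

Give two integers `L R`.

Answer: 167 69

Derivation:
Round 1 (k=13): L=30 R=255
Round 2 (k=26): L=255 R=243
Round 3 (k=44): L=243 R=52
Round 4 (k=4): L=52 R=36
Round 5 (k=11): L=36 R=167
Round 6 (k=22): L=167 R=69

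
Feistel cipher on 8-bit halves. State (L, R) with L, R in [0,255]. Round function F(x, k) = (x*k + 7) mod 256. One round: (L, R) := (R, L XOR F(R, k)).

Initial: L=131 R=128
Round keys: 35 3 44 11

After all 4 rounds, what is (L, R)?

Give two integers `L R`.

Round 1 (k=35): L=128 R=4
Round 2 (k=3): L=4 R=147
Round 3 (k=44): L=147 R=79
Round 4 (k=11): L=79 R=255

Answer: 79 255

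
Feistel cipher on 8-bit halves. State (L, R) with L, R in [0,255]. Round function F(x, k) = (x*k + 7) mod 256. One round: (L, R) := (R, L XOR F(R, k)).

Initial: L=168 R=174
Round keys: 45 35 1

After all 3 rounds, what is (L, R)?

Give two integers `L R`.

Round 1 (k=45): L=174 R=53
Round 2 (k=35): L=53 R=232
Round 3 (k=1): L=232 R=218

Answer: 232 218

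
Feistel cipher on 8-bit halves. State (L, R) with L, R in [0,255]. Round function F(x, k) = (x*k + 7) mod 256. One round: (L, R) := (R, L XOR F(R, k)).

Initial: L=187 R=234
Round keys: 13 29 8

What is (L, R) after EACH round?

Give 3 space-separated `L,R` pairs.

Answer: 234,82 82,187 187,141

Derivation:
Round 1 (k=13): L=234 R=82
Round 2 (k=29): L=82 R=187
Round 3 (k=8): L=187 R=141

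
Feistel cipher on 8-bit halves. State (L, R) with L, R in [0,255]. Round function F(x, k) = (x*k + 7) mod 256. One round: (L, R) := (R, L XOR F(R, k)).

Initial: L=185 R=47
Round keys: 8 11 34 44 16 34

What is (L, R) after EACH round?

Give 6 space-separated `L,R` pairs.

Round 1 (k=8): L=47 R=198
Round 2 (k=11): L=198 R=166
Round 3 (k=34): L=166 R=213
Round 4 (k=44): L=213 R=5
Round 5 (k=16): L=5 R=130
Round 6 (k=34): L=130 R=78

Answer: 47,198 198,166 166,213 213,5 5,130 130,78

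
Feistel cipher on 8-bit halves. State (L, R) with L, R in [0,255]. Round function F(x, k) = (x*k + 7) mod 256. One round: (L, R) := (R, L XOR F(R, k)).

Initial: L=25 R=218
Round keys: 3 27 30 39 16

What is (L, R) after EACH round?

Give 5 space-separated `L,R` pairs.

Round 1 (k=3): L=218 R=140
Round 2 (k=27): L=140 R=17
Round 3 (k=30): L=17 R=137
Round 4 (k=39): L=137 R=247
Round 5 (k=16): L=247 R=254

Answer: 218,140 140,17 17,137 137,247 247,254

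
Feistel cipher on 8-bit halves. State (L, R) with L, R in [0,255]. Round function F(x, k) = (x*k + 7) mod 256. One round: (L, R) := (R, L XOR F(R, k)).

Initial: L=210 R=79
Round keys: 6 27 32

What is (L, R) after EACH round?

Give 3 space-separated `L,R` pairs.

Answer: 79,51 51,39 39,212

Derivation:
Round 1 (k=6): L=79 R=51
Round 2 (k=27): L=51 R=39
Round 3 (k=32): L=39 R=212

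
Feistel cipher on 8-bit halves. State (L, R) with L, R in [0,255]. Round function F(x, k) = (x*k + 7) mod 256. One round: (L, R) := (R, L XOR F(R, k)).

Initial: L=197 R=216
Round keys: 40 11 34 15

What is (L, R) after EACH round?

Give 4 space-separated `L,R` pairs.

Answer: 216,2 2,197 197,51 51,193

Derivation:
Round 1 (k=40): L=216 R=2
Round 2 (k=11): L=2 R=197
Round 3 (k=34): L=197 R=51
Round 4 (k=15): L=51 R=193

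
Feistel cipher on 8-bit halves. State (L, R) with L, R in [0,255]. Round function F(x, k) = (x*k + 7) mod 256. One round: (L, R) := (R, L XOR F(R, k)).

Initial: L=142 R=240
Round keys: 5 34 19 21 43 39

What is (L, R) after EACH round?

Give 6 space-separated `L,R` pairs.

Answer: 240,57 57,105 105,235 235,39 39,127 127,71

Derivation:
Round 1 (k=5): L=240 R=57
Round 2 (k=34): L=57 R=105
Round 3 (k=19): L=105 R=235
Round 4 (k=21): L=235 R=39
Round 5 (k=43): L=39 R=127
Round 6 (k=39): L=127 R=71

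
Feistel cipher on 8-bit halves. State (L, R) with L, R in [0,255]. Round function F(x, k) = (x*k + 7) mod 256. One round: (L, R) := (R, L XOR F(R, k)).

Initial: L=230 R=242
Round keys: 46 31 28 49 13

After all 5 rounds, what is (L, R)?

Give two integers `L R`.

Round 1 (k=46): L=242 R=101
Round 2 (k=31): L=101 R=176
Round 3 (k=28): L=176 R=34
Round 4 (k=49): L=34 R=57
Round 5 (k=13): L=57 R=206

Answer: 57 206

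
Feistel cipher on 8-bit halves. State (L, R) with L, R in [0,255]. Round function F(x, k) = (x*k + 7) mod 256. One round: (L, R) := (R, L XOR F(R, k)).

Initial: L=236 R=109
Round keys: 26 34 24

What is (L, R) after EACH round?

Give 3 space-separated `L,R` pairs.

Answer: 109,245 245,252 252,82

Derivation:
Round 1 (k=26): L=109 R=245
Round 2 (k=34): L=245 R=252
Round 3 (k=24): L=252 R=82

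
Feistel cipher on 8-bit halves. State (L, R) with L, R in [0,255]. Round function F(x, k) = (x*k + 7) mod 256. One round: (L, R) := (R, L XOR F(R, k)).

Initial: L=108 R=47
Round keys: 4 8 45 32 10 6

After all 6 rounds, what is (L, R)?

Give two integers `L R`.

Answer: 213 82

Derivation:
Round 1 (k=4): L=47 R=175
Round 2 (k=8): L=175 R=80
Round 3 (k=45): L=80 R=184
Round 4 (k=32): L=184 R=87
Round 5 (k=10): L=87 R=213
Round 6 (k=6): L=213 R=82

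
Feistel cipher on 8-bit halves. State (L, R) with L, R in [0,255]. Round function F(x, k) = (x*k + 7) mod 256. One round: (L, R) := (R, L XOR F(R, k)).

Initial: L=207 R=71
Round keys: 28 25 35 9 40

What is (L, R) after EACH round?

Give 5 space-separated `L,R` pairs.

Answer: 71,4 4,44 44,15 15,162 162,88

Derivation:
Round 1 (k=28): L=71 R=4
Round 2 (k=25): L=4 R=44
Round 3 (k=35): L=44 R=15
Round 4 (k=9): L=15 R=162
Round 5 (k=40): L=162 R=88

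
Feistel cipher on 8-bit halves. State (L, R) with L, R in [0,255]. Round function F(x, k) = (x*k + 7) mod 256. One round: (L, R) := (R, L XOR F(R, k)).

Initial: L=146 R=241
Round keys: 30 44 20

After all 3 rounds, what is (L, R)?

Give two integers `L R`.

Answer: 10 24

Derivation:
Round 1 (k=30): L=241 R=215
Round 2 (k=44): L=215 R=10
Round 3 (k=20): L=10 R=24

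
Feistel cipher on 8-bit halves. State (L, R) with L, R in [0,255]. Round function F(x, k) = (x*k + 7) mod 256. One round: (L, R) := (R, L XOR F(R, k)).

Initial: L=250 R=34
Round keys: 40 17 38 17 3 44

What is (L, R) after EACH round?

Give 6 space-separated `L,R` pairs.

Answer: 34,173 173,166 166,6 6,203 203,110 110,36

Derivation:
Round 1 (k=40): L=34 R=173
Round 2 (k=17): L=173 R=166
Round 3 (k=38): L=166 R=6
Round 4 (k=17): L=6 R=203
Round 5 (k=3): L=203 R=110
Round 6 (k=44): L=110 R=36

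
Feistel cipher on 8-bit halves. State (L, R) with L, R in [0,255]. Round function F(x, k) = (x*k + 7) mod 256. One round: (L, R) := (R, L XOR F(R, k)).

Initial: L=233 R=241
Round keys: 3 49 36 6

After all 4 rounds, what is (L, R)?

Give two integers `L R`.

Round 1 (k=3): L=241 R=51
Round 2 (k=49): L=51 R=59
Round 3 (k=36): L=59 R=96
Round 4 (k=6): L=96 R=124

Answer: 96 124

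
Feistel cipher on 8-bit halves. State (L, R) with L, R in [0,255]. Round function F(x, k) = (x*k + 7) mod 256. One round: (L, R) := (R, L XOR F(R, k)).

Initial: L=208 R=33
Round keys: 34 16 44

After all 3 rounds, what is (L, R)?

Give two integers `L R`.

Round 1 (k=34): L=33 R=185
Round 2 (k=16): L=185 R=182
Round 3 (k=44): L=182 R=246

Answer: 182 246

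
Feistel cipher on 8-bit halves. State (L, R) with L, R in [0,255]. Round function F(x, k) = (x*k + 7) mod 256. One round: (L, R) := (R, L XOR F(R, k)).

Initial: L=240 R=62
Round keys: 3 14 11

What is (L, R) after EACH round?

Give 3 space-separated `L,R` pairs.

Answer: 62,49 49,139 139,49

Derivation:
Round 1 (k=3): L=62 R=49
Round 2 (k=14): L=49 R=139
Round 3 (k=11): L=139 R=49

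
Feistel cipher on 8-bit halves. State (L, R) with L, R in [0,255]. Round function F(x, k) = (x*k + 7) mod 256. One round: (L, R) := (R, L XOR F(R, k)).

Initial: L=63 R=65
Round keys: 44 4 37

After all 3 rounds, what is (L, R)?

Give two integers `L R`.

Round 1 (k=44): L=65 R=12
Round 2 (k=4): L=12 R=118
Round 3 (k=37): L=118 R=25

Answer: 118 25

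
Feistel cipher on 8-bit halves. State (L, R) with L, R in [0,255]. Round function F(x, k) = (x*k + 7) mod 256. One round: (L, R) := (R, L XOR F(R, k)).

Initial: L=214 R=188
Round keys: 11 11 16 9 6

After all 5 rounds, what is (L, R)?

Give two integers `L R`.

Answer: 171 99

Derivation:
Round 1 (k=11): L=188 R=205
Round 2 (k=11): L=205 R=106
Round 3 (k=16): L=106 R=106
Round 4 (k=9): L=106 R=171
Round 5 (k=6): L=171 R=99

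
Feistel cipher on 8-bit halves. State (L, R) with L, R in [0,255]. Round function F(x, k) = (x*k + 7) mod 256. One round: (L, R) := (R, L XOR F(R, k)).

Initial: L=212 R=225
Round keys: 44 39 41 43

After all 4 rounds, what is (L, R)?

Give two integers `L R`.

Answer: 47 181

Derivation:
Round 1 (k=44): L=225 R=103
Round 2 (k=39): L=103 R=89
Round 3 (k=41): L=89 R=47
Round 4 (k=43): L=47 R=181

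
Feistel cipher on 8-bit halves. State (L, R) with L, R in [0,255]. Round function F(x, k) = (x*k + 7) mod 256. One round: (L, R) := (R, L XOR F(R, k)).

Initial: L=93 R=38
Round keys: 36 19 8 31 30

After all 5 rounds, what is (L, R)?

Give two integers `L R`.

Round 1 (k=36): L=38 R=2
Round 2 (k=19): L=2 R=11
Round 3 (k=8): L=11 R=93
Round 4 (k=31): L=93 R=65
Round 5 (k=30): L=65 R=248

Answer: 65 248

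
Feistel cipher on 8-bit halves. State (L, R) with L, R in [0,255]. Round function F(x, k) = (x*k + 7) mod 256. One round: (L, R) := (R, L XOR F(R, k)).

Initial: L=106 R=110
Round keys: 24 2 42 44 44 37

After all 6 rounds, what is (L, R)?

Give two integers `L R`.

Round 1 (k=24): L=110 R=61
Round 2 (k=2): L=61 R=239
Round 3 (k=42): L=239 R=0
Round 4 (k=44): L=0 R=232
Round 5 (k=44): L=232 R=231
Round 6 (k=37): L=231 R=130

Answer: 231 130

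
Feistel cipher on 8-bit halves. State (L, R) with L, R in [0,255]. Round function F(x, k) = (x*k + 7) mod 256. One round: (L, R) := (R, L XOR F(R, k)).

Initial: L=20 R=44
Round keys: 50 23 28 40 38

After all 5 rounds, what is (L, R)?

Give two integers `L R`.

Round 1 (k=50): L=44 R=139
Round 2 (k=23): L=139 R=168
Round 3 (k=28): L=168 R=236
Round 4 (k=40): L=236 R=79
Round 5 (k=38): L=79 R=45

Answer: 79 45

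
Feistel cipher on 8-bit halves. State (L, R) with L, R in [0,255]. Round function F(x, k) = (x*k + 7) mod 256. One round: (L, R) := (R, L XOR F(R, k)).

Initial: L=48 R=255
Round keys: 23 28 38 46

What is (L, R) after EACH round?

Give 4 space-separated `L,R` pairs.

Answer: 255,192 192,248 248,23 23,209

Derivation:
Round 1 (k=23): L=255 R=192
Round 2 (k=28): L=192 R=248
Round 3 (k=38): L=248 R=23
Round 4 (k=46): L=23 R=209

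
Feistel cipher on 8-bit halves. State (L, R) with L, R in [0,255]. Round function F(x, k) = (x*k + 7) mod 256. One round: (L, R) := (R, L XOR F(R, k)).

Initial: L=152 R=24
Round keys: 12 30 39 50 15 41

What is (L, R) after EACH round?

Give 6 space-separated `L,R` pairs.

Round 1 (k=12): L=24 R=191
Round 2 (k=30): L=191 R=113
Round 3 (k=39): L=113 R=129
Round 4 (k=50): L=129 R=72
Round 5 (k=15): L=72 R=190
Round 6 (k=41): L=190 R=61

Answer: 24,191 191,113 113,129 129,72 72,190 190,61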